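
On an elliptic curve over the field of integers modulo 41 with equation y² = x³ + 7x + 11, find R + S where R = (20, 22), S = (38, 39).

(3, 10)

(20, 22) + (38, 39). λ = (39 - 22)/(38 - 20) ≡ 17/18 mod 41. 18⁻¹ ≡ 16 (mod 41) since 18·16 = 288 ≡ 1, so λ ≡ 26.
  x = λ² - 20 - 38 = 676 - 58 ≡ 3; y = λ·(20 - 3) - 22 ≡ 10. → (3, 10)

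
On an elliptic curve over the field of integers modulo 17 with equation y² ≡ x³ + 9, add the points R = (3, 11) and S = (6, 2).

(0, 14)

(3, 11) + (6, 2). λ = (2 - 11)/(6 - 3) ≡ 8/3 mod 17. 3⁻¹ ≡ 6 (mod 17), so λ ≡ 14.
  x = λ² - 3 - 6 = 196 - 9 ≡ 0; y = λ·(3 - 0) - 11 ≡ 14. → (0, 14)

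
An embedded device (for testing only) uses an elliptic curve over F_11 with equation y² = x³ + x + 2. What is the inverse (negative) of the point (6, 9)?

-(6, 9) = (6, -9 mod 11) = (6, 2).

(6, 2)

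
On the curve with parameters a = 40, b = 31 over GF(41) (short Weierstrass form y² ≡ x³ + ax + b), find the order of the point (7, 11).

3

2P: tangent at (7, 11): λ = (3·7² + 40)/(2·11) ≡ 23/22. 22⁻¹ ≡ 28 (mod 41), so λ ≡ 23·28 ≡ 29.
  x = λ² - 7 - 7 = 841 - 14 ≡ 7; y = λ·(7 - 7) - 11 ≡ 30. → (7, 30)
3P: (7, 30) + (7, 11): same x and y₁ ≡ -y₂, so the sum is O.
3P = O, so the order is 3.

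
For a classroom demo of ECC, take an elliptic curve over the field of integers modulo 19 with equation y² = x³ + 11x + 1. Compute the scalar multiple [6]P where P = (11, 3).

(3, 17)

Repeated addition: build up to 6P.
2P: tangent at (11, 3): λ = (3·11² + 11)/(2·3) ≡ 13/6. 6⁻¹ ≡ 16 (mod 19), so λ ≡ 13·16 ≡ 18.
  x = λ² - 11 - 11 = 324 - 22 ≡ 17; y = λ·(11 - 17) - 3 ≡ 3. → (17, 3)
3P: (17, 3) + (11, 3). λ = (3 - 3)/(11 - 17) ≡ 0/13 mod 19. 13⁻¹ ≡ 3 (mod 19) since 13·3 = 39 ≡ 1, so λ ≡ 0.
  x = λ² - 17 - 11 = 0 - 28 ≡ 10; y = λ·(17 - 10) - 3 ≡ 16. → (10, 16)
4P: (10, 16) + (11, 3). λ = (3 - 16)/(11 - 10) ≡ 6/1 mod 19. 1⁻¹ ≡ 1 (mod 19) since 1·1 = 1 ≡ 1, so λ ≡ 6.
  x = λ² - 10 - 11 = 36 - 21 ≡ 15; y = λ·(10 - 15) - 16 ≡ 11. → (15, 11)
5P: (15, 11) + (11, 3). λ = (3 - 11)/(11 - 15) ≡ 11/15 mod 19. 15⁻¹ ≡ 14 (mod 19), so λ ≡ 2.
  x = λ² - 15 - 11 = 4 - 26 ≡ 16; y = λ·(15 - 16) - 11 ≡ 6. → (16, 6)
6P: (16, 6) + (11, 3). λ = (3 - 6)/(11 - 16) ≡ 16/14 mod 19. 14⁻¹ ≡ 15 (mod 19), so λ ≡ 12.
  x = λ² - 16 - 11 = 144 - 27 ≡ 3; y = λ·(16 - 3) - 6 ≡ 17. → (3, 17)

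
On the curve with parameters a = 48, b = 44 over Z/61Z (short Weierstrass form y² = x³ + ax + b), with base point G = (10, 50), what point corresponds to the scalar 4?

Double-and-add on 4 = (100)₂. Start with G = (10, 50) for the leading 1-bit.
double: tangent at (10, 50): λ = (3·10² + 48)/(2·50) ≡ 43/39. 39⁻¹ ≡ 36 (mod 61), so λ ≡ 43·36 ≡ 23.
  x = λ² - 10 - 10 = 529 - 20 ≡ 21; y = λ·(10 - 21) - 50 ≡ 2. → (21, 2)
double: tangent at (21, 2): λ = (3·21² + 48)/(2·2) ≡ 29/4. 4⁻¹ ≡ 46 (mod 61) since 4·46 = 184 ≡ 1, so λ ≡ 29·46 ≡ 53.
  x = λ² - 21 - 21 = 2809 - 42 ≡ 22; y = λ·(21 - 22) - 2 ≡ 6. → (22, 6)

(22, 6)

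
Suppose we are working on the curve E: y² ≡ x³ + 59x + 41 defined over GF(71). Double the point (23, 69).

(40, 4)

tangent at (23, 69): λ = (3·23² + 59)/(2·69) ≡ 13/67. 67⁻¹ ≡ 53 (mod 71), so λ ≡ 13·53 ≡ 50.
  x = λ² - 23 - 23 = 2500 - 46 ≡ 40; y = λ·(23 - 40) - 69 ≡ 4. → (40, 4)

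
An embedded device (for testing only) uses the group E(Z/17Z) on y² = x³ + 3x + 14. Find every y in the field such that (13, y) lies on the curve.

x³ + 3x + 14 = 2250 ≡ 6 (mod 17).
6 is a non-residue mod 17; no y exists.

none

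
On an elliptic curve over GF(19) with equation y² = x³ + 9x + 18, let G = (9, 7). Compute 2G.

tangent at (9, 7): λ = (3·9² + 9)/(2·7) ≡ 5/14. 14⁻¹ ≡ 15 (mod 19) since 14·15 = 210 ≡ 1, so λ ≡ 5·15 ≡ 18.
  x = λ² - 9 - 9 = 324 - 18 ≡ 2; y = λ·(9 - 2) - 7 ≡ 5. → (2, 5)

(2, 5)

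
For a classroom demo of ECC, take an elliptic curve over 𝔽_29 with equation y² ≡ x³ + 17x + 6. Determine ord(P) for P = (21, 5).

3

2P: tangent at (21, 5): λ = (3·21² + 17)/(2·5) ≡ 6/10. 10⁻¹ ≡ 3 (mod 29), so λ ≡ 6·3 ≡ 18.
  x = λ² - 21 - 21 = 324 - 42 ≡ 21; y = λ·(21 - 21) - 5 ≡ 24. → (21, 24)
3P: (21, 24) + (21, 5): same x and y₁ ≡ -y₂, so the sum is ∞.
3P = ∞, so the order is 3.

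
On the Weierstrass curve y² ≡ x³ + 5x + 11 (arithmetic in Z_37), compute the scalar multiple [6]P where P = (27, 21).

(11, 18)

Double-and-add on 6 = (110)₂. Start with P = (27, 21) for the leading 1-bit.
double: tangent at (27, 21): λ = (3·27² + 5)/(2·21) ≡ 9/5. 5⁻¹ ≡ 15 (mod 37) since 5·15 = 75 ≡ 1, so λ ≡ 9·15 ≡ 24.
  x = λ² - 27 - 27 = 576 - 54 ≡ 4; y = λ·(27 - 4) - 21 ≡ 13. → (4, 13)
add P: (4, 13) + (27, 21). λ = (21 - 13)/(27 - 4) ≡ 8/23 mod 37. 23⁻¹ ≡ 29 (mod 37), so λ ≡ 10.
  x = λ² - 4 - 27 = 100 - 31 ≡ 32; y = λ·(4 - 32) - 13 ≡ 3. → (32, 3)
double: tangent at (32, 3): λ = (3·32² + 5)/(2·3) ≡ 6/6. 6⁻¹ ≡ 31 (mod 37), so λ ≡ 6·31 ≡ 1.
  x = λ² - 32 - 32 = 1 - 64 ≡ 11; y = λ·(32 - 11) - 3 ≡ 18. → (11, 18)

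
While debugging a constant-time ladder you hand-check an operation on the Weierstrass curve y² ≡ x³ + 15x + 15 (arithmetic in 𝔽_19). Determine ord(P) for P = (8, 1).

2P: tangent at (8, 1): λ = (3·8² + 15)/(2·1) ≡ 17/2. 2⁻¹ ≡ 10 (mod 19) since 2·10 = 20 ≡ 1, so λ ≡ 17·10 ≡ 18.
  x = λ² - 8 - 8 = 324 - 16 ≡ 4; y = λ·(8 - 4) - 1 ≡ 14. → (4, 14)
3P: (4, 14) + (8, 1). λ = (1 - 14)/(8 - 4) ≡ 6/4 mod 19. 4⁻¹ ≡ 5 (mod 19), so λ ≡ 11.
  x = λ² - 4 - 8 = 121 - 12 ≡ 14; y = λ·(4 - 14) - 14 ≡ 9. → (14, 9)
4P: (14, 9) + (8, 1). λ = (1 - 9)/(8 - 14) ≡ 11/13 mod 19. 13⁻¹ ≡ 3 (mod 19), so λ ≡ 14.
  x = λ² - 14 - 8 = 196 - 22 ≡ 3; y = λ·(14 - 3) - 9 ≡ 12. → (3, 12)
5P: (3, 12) + (8, 1). λ = (1 - 12)/(8 - 3) ≡ 8/5 mod 19. 5⁻¹ ≡ 4 (mod 19), so λ ≡ 13.
  x = λ² - 3 - 8 = 169 - 11 ≡ 6; y = λ·(3 - 6) - 12 ≡ 6. → (6, 6)
6P: (6, 6) + (8, 1). λ = (1 - 6)/(8 - 6) ≡ 14/2 mod 19. 2⁻¹ ≡ 10 (mod 19), so λ ≡ 7.
  x = λ² - 6 - 8 = 49 - 14 ≡ 16; y = λ·(6 - 16) - 6 ≡ 0. → (16, 0)
7P: (16, 0) + (8, 1). λ = (1 - 0)/(8 - 16) ≡ 1/11 mod 19. 11⁻¹ ≡ 7 (mod 19) since 11·7 = 77 ≡ 1, so λ ≡ 7.
  x = λ² - 16 - 8 = 49 - 24 ≡ 6; y = λ·(16 - 6) - 0 ≡ 13. → (6, 13)
8P: (6, 13) + (8, 1). λ = (1 - 13)/(8 - 6) ≡ 7/2 mod 19. 2⁻¹ ≡ 10 (mod 19) since 2·10 = 20 ≡ 1, so λ ≡ 13.
  x = λ² - 6 - 8 = 169 - 14 ≡ 3; y = λ·(6 - 3) - 13 ≡ 7. → (3, 7)
9P: (3, 7) + (8, 1). λ = (1 - 7)/(8 - 3) ≡ 13/5 mod 19. 5⁻¹ ≡ 4 (mod 19), so λ ≡ 14.
  x = λ² - 3 - 8 = 196 - 11 ≡ 14; y = λ·(3 - 14) - 7 ≡ 10. → (14, 10)
10P: (14, 10) + (8, 1). λ = (1 - 10)/(8 - 14) ≡ 10/13 mod 19. 13⁻¹ ≡ 3 (mod 19), so λ ≡ 11.
  x = λ² - 14 - 8 = 121 - 22 ≡ 4; y = λ·(14 - 4) - 10 ≡ 5. → (4, 5)
11P: (4, 5) + (8, 1). λ = (1 - 5)/(8 - 4) ≡ 15/4 mod 19. 4⁻¹ ≡ 5 (mod 19), so λ ≡ 18.
  x = λ² - 4 - 8 = 324 - 12 ≡ 8; y = λ·(4 - 8) - 5 ≡ 18. → (8, 18)
12P: (8, 18) + (8, 1): same x and y₁ ≡ -y₂, so the sum is ∞.
12P = ∞, so the order is 12.

12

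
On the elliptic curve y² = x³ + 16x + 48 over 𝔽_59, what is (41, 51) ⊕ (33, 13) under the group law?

(41, 51) + (33, 13). λ = (13 - 51)/(33 - 41) ≡ 21/51 mod 59. 51⁻¹ ≡ 22 (mod 59), so λ ≡ 49.
  x = λ² - 41 - 33 = 2401 - 74 ≡ 26; y = λ·(41 - 26) - 51 ≡ 35. → (26, 35)

(26, 35)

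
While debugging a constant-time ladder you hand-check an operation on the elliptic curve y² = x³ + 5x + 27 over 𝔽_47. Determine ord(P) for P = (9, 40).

2P: tangent at (9, 40): λ = (3·9² + 5)/(2·40) ≡ 13/33. 33⁻¹ ≡ 10 (mod 47), so λ ≡ 13·10 ≡ 36.
  x = λ² - 9 - 9 = 1296 - 18 ≡ 9; y = λ·(9 - 9) - 40 ≡ 7. → (9, 7)
3P: (9, 7) + (9, 40): same x and y₁ ≡ -y₂, so the sum is the point at infinity.
3P = the point at infinity, so the order is 3.

3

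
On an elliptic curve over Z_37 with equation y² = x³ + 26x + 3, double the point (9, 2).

(16, 36)

tangent at (9, 2): λ = (3·9² + 26)/(2·2) ≡ 10/4. 4⁻¹ ≡ 28 (mod 37) since 4·28 = 112 ≡ 1, so λ ≡ 10·28 ≡ 21.
  x = λ² - 9 - 9 = 441 - 18 ≡ 16; y = λ·(9 - 16) - 2 ≡ 36. → (16, 36)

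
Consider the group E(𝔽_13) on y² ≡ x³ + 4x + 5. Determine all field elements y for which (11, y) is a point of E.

none

x³ + 4x + 5 = 1380 ≡ 2 (mod 13).
2 is a non-residue mod 13; no y exists.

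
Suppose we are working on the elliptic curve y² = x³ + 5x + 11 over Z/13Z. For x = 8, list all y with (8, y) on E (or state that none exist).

x³ + 5x + 11 = 563 ≡ 4 (mod 13).
Square roots of 4 mod 13: 2 and 11 (since 2² = 4 ≡ 4).

2, 11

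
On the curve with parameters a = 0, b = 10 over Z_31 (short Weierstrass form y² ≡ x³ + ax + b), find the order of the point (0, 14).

2P: tangent at (0, 14): λ = (3·0² + 0)/(2·14) ≡ 0/28. 28⁻¹ ≡ 10 (mod 31), so λ ≡ 0·10 ≡ 0.
  x = λ² - 0 - 0 = 0 - 0 ≡ 0; y = λ·(0 - 0) - 14 ≡ 17. → (0, 17)
3P: (0, 17) + (0, 14): same x and y₁ ≡ -y₂, so the sum is 𝒪.
3P = 𝒪, so the order is 3.

3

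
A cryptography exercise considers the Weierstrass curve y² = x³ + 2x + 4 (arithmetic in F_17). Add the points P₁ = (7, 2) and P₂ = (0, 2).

(7, 2) + (0, 2). λ = (2 - 2)/(0 - 7) ≡ 0/10 mod 17. 10⁻¹ ≡ 12 (mod 17), so λ ≡ 0.
  x = λ² - 7 - 0 = 0 - 7 ≡ 10; y = λ·(7 - 10) - 2 ≡ 15. → (10, 15)

(10, 15)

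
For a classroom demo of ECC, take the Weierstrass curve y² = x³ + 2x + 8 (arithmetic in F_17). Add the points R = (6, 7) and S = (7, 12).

(12, 14)

(6, 7) + (7, 12). λ = (12 - 7)/(7 - 6) ≡ 5/1 mod 17. 1⁻¹ ≡ 1 (mod 17), so λ ≡ 5.
  x = λ² - 6 - 7 = 25 - 13 ≡ 12; y = λ·(6 - 12) - 7 ≡ 14. → (12, 14)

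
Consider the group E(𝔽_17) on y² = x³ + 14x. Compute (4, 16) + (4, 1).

O

The two points share x = 4 and their y-coordinates satisfy 16 + 1 ≡ 0 (mod 17), so they are inverses. Their sum is O.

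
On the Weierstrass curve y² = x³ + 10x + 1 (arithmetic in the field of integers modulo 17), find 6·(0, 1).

(13, 13)

Write G = (0, 1).
Double-and-add on 6 = (110)₂. Start with G = (0, 1) for the leading 1-bit.
double: tangent at (0, 1): λ = (3·0² + 10)/(2·1) ≡ 10/2. 2⁻¹ ≡ 9 (mod 17), so λ ≡ 10·9 ≡ 5.
  x = λ² - 0 - 0 = 25 - 0 ≡ 8; y = λ·(0 - 8) - 1 ≡ 10. → (8, 10)
add G: (8, 10) + (0, 1). λ = (1 - 10)/(0 - 8) ≡ 8/9 mod 17. 9⁻¹ ≡ 2 (mod 17), so λ ≡ 16.
  x = λ² - 8 - 0 = 256 - 8 ≡ 10; y = λ·(8 - 10) - 10 ≡ 9. → (10, 9)
double: tangent at (10, 9): λ = (3·10² + 10)/(2·9) ≡ 4/1. 1⁻¹ ≡ 1 (mod 17) since 1·1 = 1 ≡ 1, so λ ≡ 4·1 ≡ 4.
  x = λ² - 10 - 10 = 16 - 20 ≡ 13; y = λ·(10 - 13) - 9 ≡ 13. → (13, 13)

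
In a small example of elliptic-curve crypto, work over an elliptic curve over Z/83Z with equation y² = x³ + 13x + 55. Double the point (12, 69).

(25, 22)

tangent at (12, 69): λ = (3·12² + 13)/(2·69) ≡ 30/55. 55⁻¹ ≡ 80 (mod 83), so λ ≡ 30·80 ≡ 76.
  x = λ² - 12 - 12 = 5776 - 24 ≡ 25; y = λ·(12 - 25) - 69 ≡ 22. → (25, 22)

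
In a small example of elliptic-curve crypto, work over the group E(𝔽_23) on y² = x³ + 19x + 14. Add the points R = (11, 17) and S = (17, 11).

(11, 17) + (17, 11). λ = (11 - 17)/(17 - 11) ≡ 17/6 mod 23. 6⁻¹ ≡ 4 (mod 23), so λ ≡ 22.
  x = λ² - 11 - 17 = 484 - 28 ≡ 19; y = λ·(11 - 19) - 17 ≡ 14. → (19, 14)

(19, 14)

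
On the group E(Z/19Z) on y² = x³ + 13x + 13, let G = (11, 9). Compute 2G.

(13, 2)

tangent at (11, 9): λ = (3·11² + 13)/(2·9) ≡ 15/18. 18⁻¹ ≡ 18 (mod 19) since 18·18 = 324 ≡ 1, so λ ≡ 15·18 ≡ 4.
  x = λ² - 11 - 11 = 16 - 22 ≡ 13; y = λ·(11 - 13) - 9 ≡ 2. → (13, 2)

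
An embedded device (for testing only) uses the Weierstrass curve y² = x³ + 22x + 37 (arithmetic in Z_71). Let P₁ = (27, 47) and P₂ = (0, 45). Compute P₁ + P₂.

(33, 63)

(27, 47) + (0, 45). λ = (45 - 47)/(0 - 27) ≡ 69/44 mod 71. 44⁻¹ ≡ 21 (mod 71) since 44·21 = 924 ≡ 1, so λ ≡ 29.
  x = λ² - 27 - 0 = 841 - 27 ≡ 33; y = λ·(27 - 33) - 47 ≡ 63. → (33, 63)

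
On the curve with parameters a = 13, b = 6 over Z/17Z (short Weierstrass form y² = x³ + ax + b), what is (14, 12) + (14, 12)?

(5, 3)

tangent at (14, 12): λ = (3·14² + 13)/(2·12) ≡ 6/7. 7⁻¹ ≡ 5 (mod 17), so λ ≡ 6·5 ≡ 13.
  x = λ² - 14 - 14 = 169 - 28 ≡ 5; y = λ·(14 - 5) - 12 ≡ 3. → (5, 3)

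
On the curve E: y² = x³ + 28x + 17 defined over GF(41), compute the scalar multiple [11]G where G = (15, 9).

Repeated addition: build up to 11G.
2G: tangent at (15, 9): λ = (3·15² + 28)/(2·9) ≡ 6/18. 18⁻¹ ≡ 16 (mod 41) since 18·16 = 288 ≡ 1, so λ ≡ 6·16 ≡ 14.
  x = λ² - 15 - 15 = 196 - 30 ≡ 2; y = λ·(15 - 2) - 9 ≡ 9. → (2, 9)
3G: (2, 9) + (15, 9). λ = (9 - 9)/(15 - 2) ≡ 0/13 mod 41. 13⁻¹ ≡ 19 (mod 41), so λ ≡ 0.
  x = λ² - 2 - 15 = 0 - 17 ≡ 24; y = λ·(2 - 24) - 9 ≡ 32. → (24, 32)
4G: (24, 32) + (15, 9). λ = (9 - 32)/(15 - 24) ≡ 18/32 mod 41. 32⁻¹ ≡ 9 (mod 41), so λ ≡ 39.
  x = λ² - 24 - 15 = 1521 - 39 ≡ 6; y = λ·(24 - 6) - 32 ≡ 14. → (6, 14)
5G: (6, 14) + (15, 9). λ = (9 - 14)/(15 - 6) ≡ 36/9 mod 41. 9⁻¹ ≡ 32 (mod 41) since 9·32 = 288 ≡ 1, so λ ≡ 4.
  x = λ² - 6 - 15 = 16 - 21 ≡ 36; y = λ·(6 - 36) - 14 ≡ 30. → (36, 30)
6G: (36, 30) + (15, 9). λ = (9 - 30)/(15 - 36) ≡ 20/20 mod 41. 20⁻¹ ≡ 39 (mod 41) since 20·39 = 780 ≡ 1, so λ ≡ 1.
  x = λ² - 36 - 15 = 1 - 51 ≡ 32; y = λ·(36 - 32) - 30 ≡ 15. → (32, 15)
7G: (32, 15) + (15, 9). λ = (9 - 15)/(15 - 32) ≡ 35/24 mod 41. 24⁻¹ ≡ 12 (mod 41), so λ ≡ 10.
  x = λ² - 32 - 15 = 100 - 47 ≡ 12; y = λ·(32 - 12) - 15 ≡ 21. → (12, 21)
8G: (12, 21) + (15, 9). λ = (9 - 21)/(15 - 12) ≡ 29/3 mod 41. 3⁻¹ ≡ 14 (mod 41), so λ ≡ 37.
  x = λ² - 12 - 15 = 1369 - 27 ≡ 30; y = λ·(12 - 30) - 21 ≡ 10. → (30, 10)
9G: (30, 10) + (15, 9). λ = (9 - 10)/(15 - 30) ≡ 40/26 mod 41. 26⁻¹ ≡ 30 (mod 41), so λ ≡ 11.
  x = λ² - 30 - 15 = 121 - 45 ≡ 35; y = λ·(30 - 35) - 10 ≡ 17. → (35, 17)
10G: (35, 17) + (15, 9). λ = (9 - 17)/(15 - 35) ≡ 33/21 mod 41. 21⁻¹ ≡ 2 (mod 41), so λ ≡ 25.
  x = λ² - 35 - 15 = 625 - 50 ≡ 1; y = λ·(35 - 1) - 17 ≡ 13. → (1, 13)
11G: (1, 13) + (15, 9). λ = (9 - 13)/(15 - 1) ≡ 37/14 mod 41. 14⁻¹ ≡ 3 (mod 41), so λ ≡ 29.
  x = λ² - 1 - 15 = 841 - 16 ≡ 5; y = λ·(1 - 5) - 13 ≡ 35. → (5, 35)

(5, 35)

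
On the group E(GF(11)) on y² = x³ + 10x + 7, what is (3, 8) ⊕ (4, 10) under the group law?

(8, 4)

(3, 8) + (4, 10). λ = (10 - 8)/(4 - 3) ≡ 2/1 mod 11. 1⁻¹ ≡ 1 (mod 11), so λ ≡ 2.
  x = λ² - 3 - 4 = 4 - 7 ≡ 8; y = λ·(3 - 8) - 8 ≡ 4. → (8, 4)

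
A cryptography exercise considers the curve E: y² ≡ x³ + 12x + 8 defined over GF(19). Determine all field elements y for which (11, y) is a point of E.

none

x³ + 12x + 8 = 1471 ≡ 8 (mod 19).
8 is a non-residue mod 19; no y exists.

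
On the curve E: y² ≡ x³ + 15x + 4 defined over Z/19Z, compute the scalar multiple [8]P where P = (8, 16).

O

Repeated addition: build up to 8P.
2P: tangent at (8, 16): λ = (3·8² + 15)/(2·16) ≡ 17/13. 13⁻¹ ≡ 3 (mod 19) since 13·3 = 39 ≡ 1, so λ ≡ 17·3 ≡ 13.
  x = λ² - 8 - 8 = 169 - 16 ≡ 1; y = λ·(8 - 1) - 16 ≡ 18. → (1, 18)
3P: (1, 18) + (8, 16). λ = (16 - 18)/(8 - 1) ≡ 17/7 mod 19. 7⁻¹ ≡ 11 (mod 19), so λ ≡ 16.
  x = λ² - 1 - 8 = 256 - 9 ≡ 0; y = λ·(1 - 0) - 18 ≡ 17. → (0, 17)
4P: (0, 17) + (8, 16). λ = (16 - 17)/(8 - 0) ≡ 18/8 mod 19. 8⁻¹ ≡ 12 (mod 19) since 8·12 = 96 ≡ 1, so λ ≡ 7.
  x = λ² - 0 - 8 = 49 - 8 ≡ 3; y = λ·(0 - 3) - 17 ≡ 0. → (3, 0)
5P: (3, 0) + (8, 16). λ = (16 - 0)/(8 - 3) ≡ 16/5 mod 19. 5⁻¹ ≡ 4 (mod 19) since 5·4 = 20 ≡ 1, so λ ≡ 7.
  x = λ² - 3 - 8 = 49 - 11 ≡ 0; y = λ·(3 - 0) - 0 ≡ 2. → (0, 2)
6P: (0, 2) + (8, 16). λ = (16 - 2)/(8 - 0) ≡ 14/8 mod 19. 8⁻¹ ≡ 12 (mod 19), so λ ≡ 16.
  x = λ² - 0 - 8 = 256 - 8 ≡ 1; y = λ·(0 - 1) - 2 ≡ 1. → (1, 1)
7P: (1, 1) + (8, 16). λ = (16 - 1)/(8 - 1) ≡ 15/7 mod 19. 7⁻¹ ≡ 11 (mod 19), so λ ≡ 13.
  x = λ² - 1 - 8 = 169 - 9 ≡ 8; y = λ·(1 - 8) - 1 ≡ 3. → (8, 3)
8P: (8, 3) + (8, 16): same x and y₁ ≡ -y₂, so the sum is 𝒪.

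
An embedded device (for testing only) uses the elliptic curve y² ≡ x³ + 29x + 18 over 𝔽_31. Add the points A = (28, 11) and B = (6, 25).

(22, 19)

(28, 11) + (6, 25). λ = (25 - 11)/(6 - 28) ≡ 14/9 mod 31. 9⁻¹ ≡ 7 (mod 31), so λ ≡ 5.
  x = λ² - 28 - 6 = 25 - 34 ≡ 22; y = λ·(28 - 22) - 11 ≡ 19. → (22, 19)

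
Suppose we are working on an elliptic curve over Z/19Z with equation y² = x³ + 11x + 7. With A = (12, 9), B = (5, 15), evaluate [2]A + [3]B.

(12, 9)

First 2A:
Repeated addition: build up to 2A.
2A: tangent at (12, 9): λ = (3·12² + 11)/(2·9) ≡ 6/18. 18⁻¹ ≡ 18 (mod 19), so λ ≡ 6·18 ≡ 13.
  x = λ² - 12 - 12 = 169 - 24 ≡ 12; y = λ·(12 - 12) - 9 ≡ 10. → (12, 10)
2A = (12, 10).
Next 3B:
Repeated addition: build up to 3B.
2B: tangent at (5, 15): λ = (3·5² + 11)/(2·15) ≡ 10/11. 11⁻¹ ≡ 7 (mod 19), so λ ≡ 10·7 ≡ 13.
  x = λ² - 5 - 5 = 169 - 10 ≡ 7; y = λ·(5 - 7) - 15 ≡ 16. → (7, 16)
3B: (7, 16) + (5, 15). λ = (15 - 16)/(5 - 7) ≡ 18/17 mod 19. 17⁻¹ ≡ 9 (mod 19) since 17·9 = 153 ≡ 1, so λ ≡ 10.
  x = λ² - 7 - 5 = 100 - 12 ≡ 12; y = λ·(7 - 12) - 16 ≡ 10. → (12, 10)
3B = (12, 10).
Finally 2A + 3B:
tangent at (12, 10): λ = (3·12² + 11)/(2·10) ≡ 6/1. 1⁻¹ ≡ 1 (mod 19), so λ ≡ 6·1 ≡ 6.
  x = λ² - 12 - 12 = 36 - 24 ≡ 12; y = λ·(12 - 12) - 10 ≡ 9. → (12, 9)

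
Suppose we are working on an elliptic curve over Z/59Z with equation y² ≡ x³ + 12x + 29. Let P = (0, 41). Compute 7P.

Repeated addition: build up to 7P.
2P: tangent at (0, 41): λ = (3·0² + 12)/(2·41) ≡ 12/23. 23⁻¹ ≡ 18 (mod 59) since 23·18 = 414 ≡ 1, so λ ≡ 12·18 ≡ 39.
  x = λ² - 0 - 0 = 1521 - 0 ≡ 46; y = λ·(0 - 46) - 41 ≡ 53. → (46, 53)
3P: (46, 53) + (0, 41). λ = (41 - 53)/(0 - 46) ≡ 47/13 mod 59. 13⁻¹ ≡ 50 (mod 59), so λ ≡ 49.
  x = λ² - 46 - 0 = 2401 - 46 ≡ 54; y = λ·(46 - 54) - 53 ≡ 27. → (54, 27)
4P: (54, 27) + (0, 41). λ = (41 - 27)/(0 - 54) ≡ 14/5 mod 59. 5⁻¹ ≡ 12 (mod 59), so λ ≡ 50.
  x = λ² - 54 - 0 = 2500 - 54 ≡ 27; y = λ·(54 - 27) - 27 ≡ 25. → (27, 25)
5P: (27, 25) + (0, 41). λ = (41 - 25)/(0 - 27) ≡ 16/32 mod 59. 32⁻¹ ≡ 24 (mod 59), so λ ≡ 30.
  x = λ² - 27 - 0 = 900 - 27 ≡ 47; y = λ·(27 - 47) - 25 ≡ 24. → (47, 24)
6P: (47, 24) + (0, 41). λ = (41 - 24)/(0 - 47) ≡ 17/12 mod 59. 12⁻¹ ≡ 5 (mod 59), so λ ≡ 26.
  x = λ² - 47 - 0 = 676 - 47 ≡ 39; y = λ·(47 - 39) - 24 ≡ 7. → (39, 7)
7P: (39, 7) + (0, 41). λ = (41 - 7)/(0 - 39) ≡ 34/20 mod 59. 20⁻¹ ≡ 3 (mod 59), so λ ≡ 43.
  x = λ² - 39 - 0 = 1849 - 39 ≡ 40; y = λ·(39 - 40) - 7 ≡ 9. → (40, 9)

(40, 9)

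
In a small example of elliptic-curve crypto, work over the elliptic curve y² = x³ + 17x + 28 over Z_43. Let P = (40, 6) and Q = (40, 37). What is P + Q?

The two points share x = 40 and their y-coordinates satisfy 6 + 37 ≡ 0 (mod 43), so they are inverses. Their sum is 𝒪.

O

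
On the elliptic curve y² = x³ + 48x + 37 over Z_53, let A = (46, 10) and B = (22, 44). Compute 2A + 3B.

First 2A:
Repeated addition: build up to 2A.
2A: tangent at (46, 10): λ = (3·46² + 48)/(2·10) ≡ 36/20. 20⁻¹ ≡ 8 (mod 53) since 20·8 = 160 ≡ 1, so λ ≡ 36·8 ≡ 23.
  x = λ² - 46 - 46 = 529 - 92 ≡ 13; y = λ·(46 - 13) - 10 ≡ 7. → (13, 7)
2A = (13, 7).
Next 3B:
Repeated addition: build up to 3B.
2B: tangent at (22, 44): λ = (3·22² + 48)/(2·44) ≡ 16/35. 35⁻¹ ≡ 50 (mod 53), so λ ≡ 16·50 ≡ 5.
  x = λ² - 22 - 22 = 25 - 44 ≡ 34; y = λ·(22 - 34) - 44 ≡ 2. → (34, 2)
3B: (34, 2) + (22, 44). λ = (44 - 2)/(22 - 34) ≡ 42/41 mod 53. 41⁻¹ ≡ 22 (mod 53) since 41·22 = 902 ≡ 1, so λ ≡ 23.
  x = λ² - 34 - 22 = 529 - 56 ≡ 49; y = λ·(34 - 49) - 2 ≡ 24. → (49, 24)
3B = (49, 24).
Finally 2A + 3B:
(13, 7) + (49, 24). λ = (24 - 7)/(49 - 13) ≡ 17/36 mod 53. 36⁻¹ ≡ 28 (mod 53) since 36·28 = 1008 ≡ 1, so λ ≡ 52.
  x = λ² - 13 - 49 = 2704 - 62 ≡ 45; y = λ·(13 - 45) - 7 ≡ 25. → (45, 25)

(45, 25)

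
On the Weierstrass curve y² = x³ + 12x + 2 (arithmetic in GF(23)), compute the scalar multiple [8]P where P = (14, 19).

(18, 22)

Double-and-add on 8 = (1000)₂. Start with P = (14, 19) for the leading 1-bit.
double: tangent at (14, 19): λ = (3·14² + 12)/(2·19) ≡ 2/15. 15⁻¹ ≡ 20 (mod 23), so λ ≡ 2·20 ≡ 17.
  x = λ² - 14 - 14 = 289 - 28 ≡ 8; y = λ·(14 - 8) - 19 ≡ 14. → (8, 14)
double: tangent at (8, 14): λ = (3·8² + 12)/(2·14) ≡ 20/5. 5⁻¹ ≡ 14 (mod 23) since 5·14 = 70 ≡ 1, so λ ≡ 20·14 ≡ 4.
  x = λ² - 8 - 8 = 16 - 16 ≡ 0; y = λ·(8 - 0) - 14 ≡ 18. → (0, 18)
double: tangent at (0, 18): λ = (3·0² + 12)/(2·18) ≡ 12/13. 13⁻¹ ≡ 16 (mod 23), so λ ≡ 12·16 ≡ 8.
  x = λ² - 0 - 0 = 64 - 0 ≡ 18; y = λ·(0 - 18) - 18 ≡ 22. → (18, 22)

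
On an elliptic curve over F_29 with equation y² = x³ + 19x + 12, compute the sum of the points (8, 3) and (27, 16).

(7, 16)

(8, 3) + (27, 16). λ = (16 - 3)/(27 - 8) ≡ 13/19 mod 29. 19⁻¹ ≡ 26 (mod 29), so λ ≡ 19.
  x = λ² - 8 - 27 = 361 - 35 ≡ 7; y = λ·(8 - 7) - 3 ≡ 16. → (7, 16)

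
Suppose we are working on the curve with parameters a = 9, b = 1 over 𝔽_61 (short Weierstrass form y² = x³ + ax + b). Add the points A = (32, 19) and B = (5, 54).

(2, 37)

(32, 19) + (5, 54). λ = (54 - 19)/(5 - 32) ≡ 35/34 mod 61. 34⁻¹ ≡ 9 (mod 61), so λ ≡ 10.
  x = λ² - 32 - 5 = 100 - 37 ≡ 2; y = λ·(32 - 2) - 19 ≡ 37. → (2, 37)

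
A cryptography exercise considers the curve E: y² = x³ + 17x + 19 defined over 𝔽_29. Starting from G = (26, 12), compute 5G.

(19, 26)

Double-and-add on 5 = (101)₂. Start with G = (26, 12) for the leading 1-bit.
double: tangent at (26, 12): λ = (3·26² + 17)/(2·12) ≡ 15/24. 24⁻¹ ≡ 23 (mod 29) since 24·23 = 552 ≡ 1, so λ ≡ 15·23 ≡ 26.
  x = λ² - 26 - 26 = 676 - 52 ≡ 15; y = λ·(26 - 15) - 12 ≡ 13. → (15, 13)
double: tangent at (15, 13): λ = (3·15² + 17)/(2·13) ≡ 25/26. 26⁻¹ ≡ 19 (mod 29), so λ ≡ 25·19 ≡ 11.
  x = λ² - 15 - 15 = 121 - 30 ≡ 4; y = λ·(15 - 4) - 13 ≡ 21. → (4, 21)
add G: (4, 21) + (26, 12). λ = (12 - 21)/(26 - 4) ≡ 20/22 mod 29. 22⁻¹ ≡ 4 (mod 29) since 22·4 = 88 ≡ 1, so λ ≡ 22.
  x = λ² - 4 - 26 = 484 - 30 ≡ 19; y = λ·(4 - 19) - 21 ≡ 26. → (19, 26)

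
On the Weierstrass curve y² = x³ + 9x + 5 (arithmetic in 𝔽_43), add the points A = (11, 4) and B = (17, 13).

(11, 4) + (17, 13). λ = (13 - 4)/(17 - 11) ≡ 9/6 mod 43. 6⁻¹ ≡ 36 (mod 43) since 6·36 = 216 ≡ 1, so λ ≡ 23.
  x = λ² - 11 - 17 = 529 - 28 ≡ 28; y = λ·(11 - 28) - 4 ≡ 35. → (28, 35)

(28, 35)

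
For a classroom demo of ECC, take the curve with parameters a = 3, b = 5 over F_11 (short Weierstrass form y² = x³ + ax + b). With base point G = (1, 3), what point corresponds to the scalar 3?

Repeated addition: build up to 3G.
2G: tangent at (1, 3): λ = (3·1² + 3)/(2·3) ≡ 6/6. 6⁻¹ ≡ 2 (mod 11), so λ ≡ 6·2 ≡ 1.
  x = λ² - 1 - 1 = 1 - 2 ≡ 10; y = λ·(1 - 10) - 3 ≡ 10. → (10, 10)
3G: (10, 10) + (1, 3). λ = (3 - 10)/(1 - 10) ≡ 4/2 mod 11. 2⁻¹ ≡ 6 (mod 11), so λ ≡ 2.
  x = λ² - 10 - 1 = 4 - 11 ≡ 4; y = λ·(10 - 4) - 10 ≡ 2. → (4, 2)

(4, 2)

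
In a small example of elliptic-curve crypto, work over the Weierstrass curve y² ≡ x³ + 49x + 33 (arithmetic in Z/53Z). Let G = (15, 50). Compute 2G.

tangent at (15, 50): λ = (3·15² + 49)/(2·50) ≡ 35/47. 47⁻¹ ≡ 44 (mod 53) since 47·44 = 2068 ≡ 1, so λ ≡ 35·44 ≡ 3.
  x = λ² - 15 - 15 = 9 - 30 ≡ 32; y = λ·(15 - 32) - 50 ≡ 5. → (32, 5)

(32, 5)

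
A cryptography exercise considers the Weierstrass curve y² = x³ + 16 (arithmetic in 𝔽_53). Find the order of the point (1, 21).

2P: tangent at (1, 21): λ = (3·1² + 0)/(2·21) ≡ 3/42. 42⁻¹ ≡ 24 (mod 53) since 42·24 = 1008 ≡ 1, so λ ≡ 3·24 ≡ 19.
  x = λ² - 1 - 1 = 361 - 2 ≡ 41; y = λ·(1 - 41) - 21 ≡ 14. → (41, 14)
3P: (41, 14) + (1, 21). λ = (21 - 14)/(1 - 41) ≡ 7/13 mod 53. 13⁻¹ ≡ 49 (mod 53), so λ ≡ 25.
  x = λ² - 41 - 1 = 625 - 42 ≡ 0; y = λ·(41 - 0) - 14 ≡ 4. → (0, 4)
4P: (0, 4) + (1, 21). λ = (21 - 4)/(1 - 0) ≡ 17/1 mod 53. 1⁻¹ ≡ 1 (mod 53) since 1·1 = 1 ≡ 1, so λ ≡ 17.
  x = λ² - 0 - 1 = 289 - 1 ≡ 23; y = λ·(0 - 23) - 4 ≡ 29. → (23, 29)
5P: (23, 29) + (1, 21). λ = (21 - 29)/(1 - 23) ≡ 45/31 mod 53. 31⁻¹ ≡ 12 (mod 53) since 31·12 = 372 ≡ 1, so λ ≡ 10.
  x = λ² - 23 - 1 = 100 - 24 ≡ 23; y = λ·(23 - 23) - 29 ≡ 24. → (23, 24)
6P: (23, 24) + (1, 21). λ = (21 - 24)/(1 - 23) ≡ 50/31 mod 53. 31⁻¹ ≡ 12 (mod 53), so λ ≡ 17.
  x = λ² - 23 - 1 = 289 - 24 ≡ 0; y = λ·(23 - 0) - 24 ≡ 49. → (0, 49)
7P: (0, 49) + (1, 21). λ = (21 - 49)/(1 - 0) ≡ 25/1 mod 53. 1⁻¹ ≡ 1 (mod 53) since 1·1 = 1 ≡ 1, so λ ≡ 25.
  x = λ² - 0 - 1 = 625 - 1 ≡ 41; y = λ·(0 - 41) - 49 ≡ 39. → (41, 39)
8P: (41, 39) + (1, 21). λ = (21 - 39)/(1 - 41) ≡ 35/13 mod 53. 13⁻¹ ≡ 49 (mod 53), so λ ≡ 19.
  x = λ² - 41 - 1 = 361 - 42 ≡ 1; y = λ·(41 - 1) - 39 ≡ 32. → (1, 32)
9P: (1, 32) + (1, 21): same x and y₁ ≡ -y₂, so the sum is the point at infinity.
9P = the point at infinity, so the order is 9.

9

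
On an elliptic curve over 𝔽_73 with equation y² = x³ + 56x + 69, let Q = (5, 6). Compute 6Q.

Repeated addition: build up to 6Q.
2Q: tangent at (5, 6): λ = (3·5² + 56)/(2·6) ≡ 58/12. 12⁻¹ ≡ 67 (mod 73), so λ ≡ 58·67 ≡ 17.
  x = λ² - 5 - 5 = 289 - 10 ≡ 60; y = λ·(5 - 60) - 6 ≡ 8. → (60, 8)
3Q: (60, 8) + (5, 6). λ = (6 - 8)/(5 - 60) ≡ 71/18 mod 73. 18⁻¹ ≡ 69 (mod 73) since 18·69 = 1242 ≡ 1, so λ ≡ 8.
  x = λ² - 60 - 5 = 64 - 65 ≡ 72; y = λ·(60 - 72) - 8 ≡ 42. → (72, 42)
4Q: (72, 42) + (5, 6). λ = (6 - 42)/(5 - 72) ≡ 37/6 mod 73. 6⁻¹ ≡ 61 (mod 73) since 6·61 = 366 ≡ 1, so λ ≡ 67.
  x = λ² - 72 - 5 = 4489 - 77 ≡ 32; y = λ·(72 - 32) - 42 ≡ 10. → (32, 10)
5Q: (32, 10) + (5, 6). λ = (6 - 10)/(5 - 32) ≡ 69/46 mod 73. 46⁻¹ ≡ 27 (mod 73), so λ ≡ 38.
  x = λ² - 32 - 5 = 1444 - 37 ≡ 20; y = λ·(32 - 20) - 10 ≡ 8. → (20, 8)
6Q: (20, 8) + (5, 6). λ = (6 - 8)/(5 - 20) ≡ 71/58 mod 73. 58⁻¹ ≡ 34 (mod 73), so λ ≡ 5.
  x = λ² - 20 - 5 = 25 - 25 ≡ 0; y = λ·(20 - 0) - 8 ≡ 19. → (0, 19)

(0, 19)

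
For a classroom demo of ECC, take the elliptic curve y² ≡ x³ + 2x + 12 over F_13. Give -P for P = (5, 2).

-(5, 2) = (5, -2 mod 13) = (5, 11).

(5, 11)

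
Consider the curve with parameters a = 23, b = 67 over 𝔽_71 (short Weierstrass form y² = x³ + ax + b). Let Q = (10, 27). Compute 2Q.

(57, 14)

tangent at (10, 27): λ = (3·10² + 23)/(2·27) ≡ 39/54. 54⁻¹ ≡ 25 (mod 71), so λ ≡ 39·25 ≡ 52.
  x = λ² - 10 - 10 = 2704 - 20 ≡ 57; y = λ·(10 - 57) - 27 ≡ 14. → (57, 14)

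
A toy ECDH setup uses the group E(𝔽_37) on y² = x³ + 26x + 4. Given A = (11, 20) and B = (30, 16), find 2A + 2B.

First 2A:
Repeated addition: build up to 2A.
2A: tangent at (11, 20): λ = (3·11² + 26)/(2·20) ≡ 19/3. 3⁻¹ ≡ 25 (mod 37), so λ ≡ 19·25 ≡ 31.
  x = λ² - 11 - 11 = 961 - 22 ≡ 14; y = λ·(11 - 14) - 20 ≡ 35. → (14, 35)
2A = (14, 35).
Next 2B:
Repeated addition: build up to 2B.
2B: tangent at (30, 16): λ = (3·30² + 26)/(2·16) ≡ 25/32. 32⁻¹ ≡ 22 (mod 37) since 32·22 = 704 ≡ 1, so λ ≡ 25·22 ≡ 32.
  x = λ² - 30 - 30 = 1024 - 60 ≡ 2; y = λ·(30 - 2) - 16 ≡ 29. → (2, 29)
2B = (2, 29).
Finally 2A + 2B:
(14, 35) + (2, 29). λ = (29 - 35)/(2 - 14) ≡ 31/25 mod 37. 25⁻¹ ≡ 3 (mod 37), so λ ≡ 19.
  x = λ² - 14 - 2 = 361 - 16 ≡ 12; y = λ·(14 - 12) - 35 ≡ 3. → (12, 3)

(12, 3)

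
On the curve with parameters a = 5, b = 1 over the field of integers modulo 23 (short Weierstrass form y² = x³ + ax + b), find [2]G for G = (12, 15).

(22, 8)

tangent at (12, 15): λ = (3·12² + 5)/(2·15) ≡ 0/7. 7⁻¹ ≡ 10 (mod 23) since 7·10 = 70 ≡ 1, so λ ≡ 0·10 ≡ 0.
  x = λ² - 12 - 12 = 0 - 24 ≡ 22; y = λ·(12 - 22) - 15 ≡ 8. → (22, 8)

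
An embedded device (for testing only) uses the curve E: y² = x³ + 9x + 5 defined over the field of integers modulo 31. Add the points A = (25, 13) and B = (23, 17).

(18, 4)

(25, 13) + (23, 17). λ = (17 - 13)/(23 - 25) ≡ 4/29 mod 31. 29⁻¹ ≡ 15 (mod 31) since 29·15 = 435 ≡ 1, so λ ≡ 29.
  x = λ² - 25 - 23 = 841 - 48 ≡ 18; y = λ·(25 - 18) - 13 ≡ 4. → (18, 4)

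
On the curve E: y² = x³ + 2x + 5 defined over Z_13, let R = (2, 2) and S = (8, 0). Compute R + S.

(6, 8)

(2, 2) + (8, 0). λ = (0 - 2)/(8 - 2) ≡ 11/6 mod 13. 6⁻¹ ≡ 11 (mod 13) since 6·11 = 66 ≡ 1, so λ ≡ 4.
  x = λ² - 2 - 8 = 16 - 10 ≡ 6; y = λ·(2 - 6) - 2 ≡ 8. → (6, 8)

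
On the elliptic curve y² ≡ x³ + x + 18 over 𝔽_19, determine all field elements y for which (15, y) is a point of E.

8, 11

x³ + 1x + 18 = 3408 ≡ 7 (mod 19).
Square roots of 7 mod 19: 8 and 11 (since 8² = 64 ≡ 7).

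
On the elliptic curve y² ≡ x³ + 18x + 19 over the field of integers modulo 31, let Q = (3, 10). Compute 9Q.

Double-and-add on 9 = (1001)₂. Start with Q = (3, 10) for the leading 1-bit.
double: tangent at (3, 10): λ = (3·3² + 18)/(2·10) ≡ 14/20. 20⁻¹ ≡ 14 (mod 31), so λ ≡ 14·14 ≡ 10.
  x = λ² - 3 - 3 = 100 - 6 ≡ 1; y = λ·(3 - 1) - 10 ≡ 10. → (1, 10)
double: tangent at (1, 10): λ = (3·1² + 18)/(2·10) ≡ 21/20. 20⁻¹ ≡ 14 (mod 31), so λ ≡ 21·14 ≡ 15.
  x = λ² - 1 - 1 = 225 - 2 ≡ 6; y = λ·(1 - 6) - 10 ≡ 8. → (6, 8)
double: tangent at (6, 8): λ = (3·6² + 18)/(2·8) ≡ 2/16. 16⁻¹ ≡ 2 (mod 31), so λ ≡ 2·2 ≡ 4.
  x = λ² - 6 - 6 = 16 - 12 ≡ 4; y = λ·(6 - 4) - 8 ≡ 0. → (4, 0)
add Q: (4, 0) + (3, 10). λ = (10 - 0)/(3 - 4) ≡ 10/30 mod 31. 30⁻¹ ≡ 30 (mod 31), so λ ≡ 21.
  x = λ² - 4 - 3 = 441 - 7 ≡ 0; y = λ·(4 - 0) - 0 ≡ 22. → (0, 22)

(0, 22)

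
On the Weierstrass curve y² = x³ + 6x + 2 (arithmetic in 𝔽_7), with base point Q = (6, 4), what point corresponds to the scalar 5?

Repeated addition: build up to 5Q.
2Q: tangent at (6, 4): λ = (3·6² + 6)/(2·4) ≡ 2/1. 1⁻¹ ≡ 1 (mod 7), so λ ≡ 2·1 ≡ 2.
  x = λ² - 6 - 6 = 4 - 12 ≡ 6; y = λ·(6 - 6) - 4 ≡ 3. → (6, 3)
3Q: (6, 3) + (6, 4): same x and y₁ ≡ -y₂, so the sum is ∞.
4Q: ∞ + (6, 4) = (6, 4) (identity).
5Q: tangent at (6, 4): λ = (3·6² + 6)/(2·4) ≡ 2/1. 1⁻¹ ≡ 1 (mod 7) since 1·1 = 1 ≡ 1, so λ ≡ 2·1 ≡ 2.
  x = λ² - 6 - 6 = 4 - 12 ≡ 6; y = λ·(6 - 6) - 4 ≡ 3. → (6, 3)

(6, 3)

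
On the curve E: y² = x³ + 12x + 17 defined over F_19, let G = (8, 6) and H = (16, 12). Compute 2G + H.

First 2G:
Repeated addition: build up to 2G.
2G: tangent at (8, 6): λ = (3·8² + 12)/(2·6) ≡ 14/12. 12⁻¹ ≡ 8 (mod 19), so λ ≡ 14·8 ≡ 17.
  x = λ² - 8 - 8 = 289 - 16 ≡ 7; y = λ·(8 - 7) - 6 ≡ 11. → (7, 11)
2G = (7, 11).
Finally 2G + H:
(7, 11) + (16, 12). λ = (12 - 11)/(16 - 7) ≡ 1/9 mod 19. 9⁻¹ ≡ 17 (mod 19) since 9·17 = 153 ≡ 1, so λ ≡ 17.
  x = λ² - 7 - 16 = 289 - 23 ≡ 0; y = λ·(7 - 0) - 11 ≡ 13. → (0, 13)

(0, 13)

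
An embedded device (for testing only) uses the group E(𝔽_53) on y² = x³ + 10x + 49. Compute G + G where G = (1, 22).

(40, 52)

tangent at (1, 22): λ = (3·1² + 10)/(2·22) ≡ 13/44. 44⁻¹ ≡ 47 (mod 53), so λ ≡ 13·47 ≡ 28.
  x = λ² - 1 - 1 = 784 - 2 ≡ 40; y = λ·(1 - 40) - 22 ≡ 52. → (40, 52)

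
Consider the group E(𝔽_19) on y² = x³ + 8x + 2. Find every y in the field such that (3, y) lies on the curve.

x³ + 8x + 2 = 53 ≡ 15 (mod 19).
15 is a non-residue mod 19; no y exists.

none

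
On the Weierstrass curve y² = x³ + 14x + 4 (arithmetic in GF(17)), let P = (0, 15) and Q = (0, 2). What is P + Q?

The two points share x = 0 and their y-coordinates satisfy 15 + 2 ≡ 0 (mod 17), so they are inverses. Their sum is ∞.

O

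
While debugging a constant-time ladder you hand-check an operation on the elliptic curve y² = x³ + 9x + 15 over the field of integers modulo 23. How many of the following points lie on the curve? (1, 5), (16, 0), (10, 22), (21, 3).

3

(1, 5): 5² ≡ 2, rhs ≡ 2 → on.
(16, 0): 0² ≡ 0, rhs ≡ 0 → on.
(10, 22): 22² ≡ 1, rhs ≡ 1 → on.
(21, 3): 3² ≡ 9, rhs ≡ 12 → off.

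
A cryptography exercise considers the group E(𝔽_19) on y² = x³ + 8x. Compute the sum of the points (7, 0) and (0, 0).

(7, 0) + (0, 0). λ = (0 - 0)/(0 - 7) ≡ 0/12 mod 19. 12⁻¹ ≡ 8 (mod 19), so λ ≡ 0.
  x = λ² - 7 - 0 = 0 - 7 ≡ 12; y = λ·(7 - 12) - 0 ≡ 0. → (12, 0)

(12, 0)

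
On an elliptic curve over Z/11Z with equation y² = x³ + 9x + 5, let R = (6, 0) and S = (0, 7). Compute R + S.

(3, 2)

(6, 0) + (0, 7). λ = (7 - 0)/(0 - 6) ≡ 7/5 mod 11. 5⁻¹ ≡ 9 (mod 11), so λ ≡ 8.
  x = λ² - 6 - 0 = 64 - 6 ≡ 3; y = λ·(6 - 3) - 0 ≡ 2. → (3, 2)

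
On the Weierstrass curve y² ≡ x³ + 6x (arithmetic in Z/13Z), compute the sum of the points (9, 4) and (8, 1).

(9, 4) + (8, 1). λ = (1 - 4)/(8 - 9) ≡ 10/12 mod 13. 12⁻¹ ≡ 12 (mod 13), so λ ≡ 3.
  x = λ² - 9 - 8 = 9 - 17 ≡ 5; y = λ·(9 - 5) - 4 ≡ 8. → (5, 8)

(5, 8)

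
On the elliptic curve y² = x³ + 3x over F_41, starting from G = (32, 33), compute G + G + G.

Repeated addition: build up to 3G.
2G: tangent at (32, 33): λ = (3·32² + 3)/(2·33) ≡ 0/25. 25⁻¹ ≡ 23 (mod 41) since 25·23 = 575 ≡ 1, so λ ≡ 0·23 ≡ 0.
  x = λ² - 32 - 32 = 0 - 64 ≡ 18; y = λ·(32 - 18) - 33 ≡ 8. → (18, 8)
3G: (18, 8) + (32, 33). λ = (33 - 8)/(32 - 18) ≡ 25/14 mod 41. 14⁻¹ ≡ 3 (mod 41) since 14·3 = 42 ≡ 1, so λ ≡ 34.
  x = λ² - 18 - 32 = 1156 - 50 ≡ 40; y = λ·(18 - 40) - 8 ≡ 23. → (40, 23)

(40, 23)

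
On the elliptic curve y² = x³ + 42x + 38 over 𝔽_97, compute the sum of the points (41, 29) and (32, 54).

(41, 29) + (32, 54). λ = (54 - 29)/(32 - 41) ≡ 25/88 mod 97. 88⁻¹ ≡ 43 (mod 97) since 88·43 = 3784 ≡ 1, so λ ≡ 8.
  x = λ² - 41 - 32 = 64 - 73 ≡ 88; y = λ·(41 - 88) - 29 ≡ 80. → (88, 80)

(88, 80)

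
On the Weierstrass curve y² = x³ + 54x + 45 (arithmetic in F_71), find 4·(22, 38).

(35, 3)

Write G = (22, 38).
Double-and-add on 4 = (100)₂. Start with G = (22, 38) for the leading 1-bit.
double: tangent at (22, 38): λ = (3·22² + 54)/(2·38) ≡ 15/5. 5⁻¹ ≡ 57 (mod 71) since 5·57 = 285 ≡ 1, so λ ≡ 15·57 ≡ 3.
  x = λ² - 22 - 22 = 9 - 44 ≡ 36; y = λ·(22 - 36) - 38 ≡ 62. → (36, 62)
double: tangent at (36, 62): λ = (3·36² + 54)/(2·62) ≡ 37/53. 53⁻¹ ≡ 67 (mod 71), so λ ≡ 37·67 ≡ 65.
  x = λ² - 36 - 36 = 4225 - 72 ≡ 35; y = λ·(36 - 35) - 62 ≡ 3. → (35, 3)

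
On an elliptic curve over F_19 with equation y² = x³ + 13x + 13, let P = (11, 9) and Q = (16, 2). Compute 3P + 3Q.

(9, 17)

First 3P:
Repeated addition: build up to 3P.
2P: tangent at (11, 9): λ = (3·11² + 13)/(2·9) ≡ 15/18. 18⁻¹ ≡ 18 (mod 19), so λ ≡ 15·18 ≡ 4.
  x = λ² - 11 - 11 = 16 - 22 ≡ 13; y = λ·(11 - 13) - 9 ≡ 2. → (13, 2)
3P: (13, 2) + (11, 9). λ = (9 - 2)/(11 - 13) ≡ 7/17 mod 19. 17⁻¹ ≡ 9 (mod 19) since 17·9 = 153 ≡ 1, so λ ≡ 6.
  x = λ² - 13 - 11 = 36 - 24 ≡ 12; y = λ·(13 - 12) - 2 ≡ 4. → (12, 4)
3P = (12, 4).
Next 3Q:
Repeated addition: build up to 3Q.
2Q: tangent at (16, 2): λ = (3·16² + 13)/(2·2) ≡ 2/4. 4⁻¹ ≡ 5 (mod 19) since 4·5 = 20 ≡ 1, so λ ≡ 2·5 ≡ 10.
  x = λ² - 16 - 16 = 100 - 32 ≡ 11; y = λ·(16 - 11) - 2 ≡ 10. → (11, 10)
3Q: (11, 10) + (16, 2). λ = (2 - 10)/(16 - 11) ≡ 11/5 mod 19. 5⁻¹ ≡ 4 (mod 19) since 5·4 = 20 ≡ 1, so λ ≡ 6.
  x = λ² - 11 - 16 = 36 - 27 ≡ 9; y = λ·(11 - 9) - 10 ≡ 2. → (9, 2)
3Q = (9, 2).
Finally 3P + 3Q:
(12, 4) + (9, 2). λ = (2 - 4)/(9 - 12) ≡ 17/16 mod 19. 16⁻¹ ≡ 6 (mod 19), so λ ≡ 7.
  x = λ² - 12 - 9 = 49 - 21 ≡ 9; y = λ·(12 - 9) - 4 ≡ 17. → (9, 17)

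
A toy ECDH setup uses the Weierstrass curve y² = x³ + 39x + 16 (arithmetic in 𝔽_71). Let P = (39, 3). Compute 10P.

(33, 65)

Double-and-add on 10 = (1010)₂. Start with P = (39, 3) for the leading 1-bit.
double: tangent at (39, 3): λ = (3·39² + 39)/(2·3) ≡ 58/6. 6⁻¹ ≡ 12 (mod 71) since 6·12 = 72 ≡ 1, so λ ≡ 58·12 ≡ 57.
  x = λ² - 39 - 39 = 3249 - 78 ≡ 47; y = λ·(39 - 47) - 3 ≡ 38. → (47, 38)
double: tangent at (47, 38): λ = (3·47² + 39)/(2·38) ≡ 63/5. 5⁻¹ ≡ 57 (mod 71), so λ ≡ 63·57 ≡ 41.
  x = λ² - 47 - 47 = 1681 - 94 ≡ 25; y = λ·(47 - 25) - 38 ≡ 12. → (25, 12)
add P: (25, 12) + (39, 3). λ = (3 - 12)/(39 - 25) ≡ 62/14 mod 71. 14⁻¹ ≡ 66 (mod 71) since 14·66 = 924 ≡ 1, so λ ≡ 45.
  x = λ² - 25 - 39 = 2025 - 64 ≡ 44; y = λ·(25 - 44) - 12 ≡ 56. → (44, 56)
double: tangent at (44, 56): λ = (3·44² + 39)/(2·56) ≡ 25/41. 41⁻¹ ≡ 26 (mod 71), so λ ≡ 25·26 ≡ 11.
  x = λ² - 44 - 44 = 121 - 88 ≡ 33; y = λ·(44 - 33) - 56 ≡ 65. → (33, 65)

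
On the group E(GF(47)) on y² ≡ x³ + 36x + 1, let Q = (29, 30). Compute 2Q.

tangent at (29, 30): λ = (3·29² + 36)/(2·30) ≡ 21/13. 13⁻¹ ≡ 29 (mod 47) since 13·29 = 377 ≡ 1, so λ ≡ 21·29 ≡ 45.
  x = λ² - 29 - 29 = 2025 - 58 ≡ 40; y = λ·(29 - 40) - 30 ≡ 39. → (40, 39)

(40, 39)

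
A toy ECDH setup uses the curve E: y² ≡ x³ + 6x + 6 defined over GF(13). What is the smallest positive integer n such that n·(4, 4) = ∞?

2P: tangent at (4, 4): λ = (3·4² + 6)/(2·4) ≡ 2/8. 8⁻¹ ≡ 5 (mod 13) since 8·5 = 40 ≡ 1, so λ ≡ 2·5 ≡ 10.
  x = λ² - 4 - 4 = 100 - 8 ≡ 1; y = λ·(4 - 1) - 4 ≡ 0. → (1, 0)
3P: (1, 0) + (4, 4). λ = (4 - 0)/(4 - 1) ≡ 4/3 mod 13. 3⁻¹ ≡ 9 (mod 13) since 3·9 = 27 ≡ 1, so λ ≡ 10.
  x = λ² - 1 - 4 = 100 - 5 ≡ 4; y = λ·(1 - 4) - 0 ≡ 9. → (4, 9)
4P: (4, 9) + (4, 4): same x and y₁ ≡ -y₂, so the sum is ∞.
4P = ∞, so the order is 4.

4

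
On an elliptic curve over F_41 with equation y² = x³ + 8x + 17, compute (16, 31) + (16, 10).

O

The two points share x = 16 and their y-coordinates satisfy 31 + 10 ≡ 0 (mod 41), so they are inverses. Their sum is O.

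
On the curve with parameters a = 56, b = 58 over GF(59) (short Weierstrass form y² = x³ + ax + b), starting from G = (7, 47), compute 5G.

(22, 16)

Repeated addition: build up to 5G.
2G: tangent at (7, 47): λ = (3·7² + 56)/(2·47) ≡ 26/35. 35⁻¹ ≡ 27 (mod 59) since 35·27 = 945 ≡ 1, so λ ≡ 26·27 ≡ 53.
  x = λ² - 7 - 7 = 2809 - 14 ≡ 22; y = λ·(7 - 22) - 47 ≡ 43. → (22, 43)
3G: (22, 43) + (7, 47). λ = (47 - 43)/(7 - 22) ≡ 4/44 mod 59. 44⁻¹ ≡ 55 (mod 59), so λ ≡ 43.
  x = λ² - 22 - 7 = 1849 - 29 ≡ 50; y = λ·(22 - 50) - 43 ≡ 51. → (50, 51)
4G: (50, 51) + (7, 47). λ = (47 - 51)/(7 - 50) ≡ 55/16 mod 59. 16⁻¹ ≡ 48 (mod 59), so λ ≡ 44.
  x = λ² - 50 - 7 = 1936 - 57 ≡ 50; y = λ·(50 - 50) - 51 ≡ 8. → (50, 8)
5G: (50, 8) + (7, 47). λ = (47 - 8)/(7 - 50) ≡ 39/16 mod 59. 16⁻¹ ≡ 48 (mod 59) since 16·48 = 768 ≡ 1, so λ ≡ 43.
  x = λ² - 50 - 7 = 1849 - 57 ≡ 22; y = λ·(50 - 22) - 8 ≡ 16. → (22, 16)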